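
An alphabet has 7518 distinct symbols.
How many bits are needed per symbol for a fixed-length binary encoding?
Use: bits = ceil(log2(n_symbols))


log2(7518) = 12.8761
Bracket: 2^12 = 4096 < 7518 <= 2^13 = 8192
So ceil(log2(7518)) = 13

bits = ceil(log2(7518)) = ceil(12.8761) = 13 bits


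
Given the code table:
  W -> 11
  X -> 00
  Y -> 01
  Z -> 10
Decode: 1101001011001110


Decoding:
11 -> W
01 -> Y
00 -> X
10 -> Z
11 -> W
00 -> X
11 -> W
10 -> Z


Result: WYXZWXWZ


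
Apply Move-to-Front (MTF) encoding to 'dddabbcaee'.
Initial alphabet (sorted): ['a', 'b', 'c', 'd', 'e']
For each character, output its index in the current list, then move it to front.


MTF encoding:
'd': index 3 in ['a', 'b', 'c', 'd', 'e'] -> ['d', 'a', 'b', 'c', 'e']
'd': index 0 in ['d', 'a', 'b', 'c', 'e'] -> ['d', 'a', 'b', 'c', 'e']
'd': index 0 in ['d', 'a', 'b', 'c', 'e'] -> ['d', 'a', 'b', 'c', 'e']
'a': index 1 in ['d', 'a', 'b', 'c', 'e'] -> ['a', 'd', 'b', 'c', 'e']
'b': index 2 in ['a', 'd', 'b', 'c', 'e'] -> ['b', 'a', 'd', 'c', 'e']
'b': index 0 in ['b', 'a', 'd', 'c', 'e'] -> ['b', 'a', 'd', 'c', 'e']
'c': index 3 in ['b', 'a', 'd', 'c', 'e'] -> ['c', 'b', 'a', 'd', 'e']
'a': index 2 in ['c', 'b', 'a', 'd', 'e'] -> ['a', 'c', 'b', 'd', 'e']
'e': index 4 in ['a', 'c', 'b', 'd', 'e'] -> ['e', 'a', 'c', 'b', 'd']
'e': index 0 in ['e', 'a', 'c', 'b', 'd'] -> ['e', 'a', 'c', 'b', 'd']


Output: [3, 0, 0, 1, 2, 0, 3, 2, 4, 0]


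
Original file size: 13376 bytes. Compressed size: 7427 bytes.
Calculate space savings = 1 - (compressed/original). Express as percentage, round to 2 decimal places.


ratio = compressed/original = 7427/13376 = 0.555248
savings = 1 - ratio = 1 - 0.555248 = 0.444752
as a percentage: 0.444752 * 100 = 44.48%

Space savings = 1 - 7427/13376 = 44.48%


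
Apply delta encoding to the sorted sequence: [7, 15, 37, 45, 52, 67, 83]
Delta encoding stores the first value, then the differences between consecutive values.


First value: 7
Deltas:
  15 - 7 = 8
  37 - 15 = 22
  45 - 37 = 8
  52 - 45 = 7
  67 - 52 = 15
  83 - 67 = 16


Delta encoded: [7, 8, 22, 8, 7, 15, 16]


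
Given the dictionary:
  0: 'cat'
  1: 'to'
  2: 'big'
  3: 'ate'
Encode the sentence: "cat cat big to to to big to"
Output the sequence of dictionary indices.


Look up each word in the dictionary:
  'cat' -> 0
  'cat' -> 0
  'big' -> 2
  'to' -> 1
  'to' -> 1
  'to' -> 1
  'big' -> 2
  'to' -> 1

Encoded: [0, 0, 2, 1, 1, 1, 2, 1]


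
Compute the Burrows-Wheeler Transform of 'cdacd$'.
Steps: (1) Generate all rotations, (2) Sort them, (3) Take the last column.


Rotations (sorted):
  0: $cdacd -> last char: d
  1: acd$cd -> last char: d
  2: cd$cda -> last char: a
  3: cdacd$ -> last char: $
  4: d$cdac -> last char: c
  5: dacd$c -> last char: c


BWT = dda$cc


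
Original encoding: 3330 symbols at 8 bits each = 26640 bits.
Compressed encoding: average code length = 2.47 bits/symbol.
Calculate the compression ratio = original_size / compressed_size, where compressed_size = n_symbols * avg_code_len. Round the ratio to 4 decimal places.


original_size = n_symbols * orig_bits = 3330 * 8 = 26640 bits
compressed_size = n_symbols * avg_code_len = 3330 * 2.47 = 8225.1 bits
ratio = original_size / compressed_size = 26640 / 8225.1 = 3.2389

Compression ratio = 3.2389


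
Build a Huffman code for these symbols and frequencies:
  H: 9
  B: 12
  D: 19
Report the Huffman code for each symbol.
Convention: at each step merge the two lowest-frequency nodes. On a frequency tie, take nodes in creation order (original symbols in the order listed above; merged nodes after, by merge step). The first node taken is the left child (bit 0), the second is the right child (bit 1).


Huffman tree construction:
Step 1: Merge H(9) + B(12) = 21
Step 2: Merge D(19) + (H+B)(21) = 40
Read each symbol's code off the tree from the root (left child = 0, right child = 1).

Codes:
  H: 10 (length 2)
  B: 11 (length 2)
  D: 0 (length 1)
Average code length: 61/40 = 1.5250 bits/symbol


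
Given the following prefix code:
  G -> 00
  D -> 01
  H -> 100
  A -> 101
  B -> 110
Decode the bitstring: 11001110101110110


Decoding step by step:
Bits 110 -> B
Bits 01 -> D
Bits 110 -> B
Bits 101 -> A
Bits 110 -> B
Bits 110 -> B


Decoded message: BDBABB


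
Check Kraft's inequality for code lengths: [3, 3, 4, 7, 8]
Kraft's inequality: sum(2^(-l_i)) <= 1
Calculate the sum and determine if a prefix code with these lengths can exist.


Sum = 2^(-3) + 2^(-3) + 2^(-4) + 2^(-7) + 2^(-8)
    = 0.125 + 0.125 + 0.0625 + 0.0078125 + 0.00390625
    = 83/256 = 0.32421875
Since 0.32421875 <= 1, Kraft's inequality IS satisfied.
A prefix code with these lengths CAN exist.

Kraft sum = 0.32421875. Satisfied.


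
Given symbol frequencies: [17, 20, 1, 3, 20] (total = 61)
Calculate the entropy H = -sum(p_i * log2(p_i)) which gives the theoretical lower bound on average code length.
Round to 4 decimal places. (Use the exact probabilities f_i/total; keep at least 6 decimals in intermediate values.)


Per-symbol terms -p_i * log2(p_i) with p_i = f_i/61:
  p = 17/61 = 0.278689: log2(p) = -1.843274, -p*log2(p) = 0.513699
  p = 20/61 = 0.327869: log2(p) = -1.608809, -p*log2(p) = 0.527478
  p = 1/61 = 0.016393: log2(p) = -5.930737, -p*log2(p) = 0.097225
  p = 3/61 = 0.049180: log2(p) = -4.345775, -p*log2(p) = 0.213727
  p = 20/61 = 0.327869: log2(p) = -1.608809, -p*log2(p) = 0.527478
H = 0.513699 + 0.527478 + 0.097225 + 0.213727 + 0.527478 = 1.879607

H = 1.8796 bits/symbol


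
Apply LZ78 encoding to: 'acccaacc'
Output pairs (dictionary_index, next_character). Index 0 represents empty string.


LZ78 encoding steps:
Dictionary: {0: ''}
Step 1: w='' (idx 0), next='a' -> output (0, 'a'), add 'a' as idx 1
Step 2: w='' (idx 0), next='c' -> output (0, 'c'), add 'c' as idx 2
Step 3: w='c' (idx 2), next='c' -> output (2, 'c'), add 'cc' as idx 3
Step 4: w='a' (idx 1), next='a' -> output (1, 'a'), add 'aa' as idx 4
Step 5: w='cc' (idx 3), end of input -> output (3, '')


Encoded: [(0, 'a'), (0, 'c'), (2, 'c'), (1, 'a'), (3, '')]


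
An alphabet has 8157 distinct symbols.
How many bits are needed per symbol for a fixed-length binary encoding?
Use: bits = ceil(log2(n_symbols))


log2(8157) = 12.9938
Bracket: 2^12 = 4096 < 8157 <= 2^13 = 8192
So ceil(log2(8157)) = 13

bits = ceil(log2(8157)) = ceil(12.9938) = 13 bits


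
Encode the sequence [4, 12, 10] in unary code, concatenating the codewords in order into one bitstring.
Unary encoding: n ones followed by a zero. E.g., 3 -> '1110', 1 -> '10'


Encode each number as n ones followed by a terminating 0:
  4 -> 11110 (5 bits)
  12 -> 1111111111110 (13 bits)
  10 -> 11111111110 (11 bits)
Total length = 5 + 13 + 11 = 29 bits.

Unary([4, 12, 10]) = 11110111111111111011111111110 (29 bits)


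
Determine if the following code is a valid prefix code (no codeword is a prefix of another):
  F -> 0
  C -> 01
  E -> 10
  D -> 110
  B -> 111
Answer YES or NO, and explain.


Checking each pair (does one codeword prefix another?):
  F='0' vs C='01': prefix -- VIOLATION

NO -- this is NOT a valid prefix code. F (0) is a prefix of C (01).


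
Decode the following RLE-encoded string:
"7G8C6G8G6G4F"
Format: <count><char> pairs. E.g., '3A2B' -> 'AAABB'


Expanding each <count><char> pair:
  7G -> 'GGGGGGG'
  8C -> 'CCCCCCCC'
  6G -> 'GGGGGG'
  8G -> 'GGGGGGGG'
  6G -> 'GGGGGG'
  4F -> 'FFFF'

Decoded = GGGGGGGCCCCCCCCGGGGGGGGGGGGGGGGGGGGFFFF


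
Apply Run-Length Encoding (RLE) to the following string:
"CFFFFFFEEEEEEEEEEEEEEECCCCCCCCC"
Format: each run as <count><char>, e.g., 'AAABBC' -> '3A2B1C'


Scanning runs left to right:
  i=0: run of 'C' x 1 -> '1C'
  i=1: run of 'F' x 6 -> '6F'
  i=7: run of 'E' x 15 -> '15E'
  i=22: run of 'C' x 9 -> '9C'

RLE = 1C6F15E9C


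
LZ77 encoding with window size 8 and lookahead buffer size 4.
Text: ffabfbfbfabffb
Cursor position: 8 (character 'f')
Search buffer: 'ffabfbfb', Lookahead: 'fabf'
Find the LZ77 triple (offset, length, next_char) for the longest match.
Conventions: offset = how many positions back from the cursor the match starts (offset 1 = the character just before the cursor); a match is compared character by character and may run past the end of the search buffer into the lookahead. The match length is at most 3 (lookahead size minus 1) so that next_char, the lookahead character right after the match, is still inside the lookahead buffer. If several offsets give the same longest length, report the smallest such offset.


Try each offset into the search buffer:
  offset=1 (pos 7, char 'b'): match length 0
  offset=2 (pos 6, char 'f'): match length 1
  offset=3 (pos 5, char 'b'): match length 0
  offset=4 (pos 4, char 'f'): match length 1
  offset=5 (pos 3, char 'b'): match length 0
  offset=6 (pos 2, char 'a'): match length 0
  offset=7 (pos 1, char 'f'): match length 3
  offset=8 (pos 0, char 'f'): match length 1
Longest match has length 3 at offset 7.
next_char = character at position 8 + 3 = 11 -> 'f'

Best match: offset=7, length=3 (matching 'fab' starting at position 1)
LZ77 triple: (7, 3, 'f')


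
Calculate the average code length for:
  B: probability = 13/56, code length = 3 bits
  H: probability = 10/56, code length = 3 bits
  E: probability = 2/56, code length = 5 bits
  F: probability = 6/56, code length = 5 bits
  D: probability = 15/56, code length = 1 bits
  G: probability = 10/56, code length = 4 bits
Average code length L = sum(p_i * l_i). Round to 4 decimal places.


Weighted contributions p_i * l_i:
  B: (13/56) * 3 = 39/56
  H: (10/56) * 3 = 30/56
  E: (2/56) * 5 = 10/56
  F: (6/56) * 5 = 30/56
  D: (15/56) * 1 = 15/56
  G: (10/56) * 4 = 40/56
Sum = (39 + 30 + 10 + 30 + 15 + 40)/56 = 164/56

L = 164/56 = 2.9286 bits/symbol


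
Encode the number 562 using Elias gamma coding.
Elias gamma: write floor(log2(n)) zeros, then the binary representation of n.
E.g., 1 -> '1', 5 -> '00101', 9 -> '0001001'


num_bits = floor(log2(562)) + 1 = 10
leading_zeros = num_bits - 1 = 9
binary(562) = 1000110010

Elias gamma(562) = '000000000' + '1000110010' = 0000000001000110010 (19 bits)


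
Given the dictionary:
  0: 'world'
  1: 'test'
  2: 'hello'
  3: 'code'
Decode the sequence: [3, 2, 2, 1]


Look up each index in the dictionary:
  3 -> 'code'
  2 -> 'hello'
  2 -> 'hello'
  1 -> 'test'

Decoded: "code hello hello test"


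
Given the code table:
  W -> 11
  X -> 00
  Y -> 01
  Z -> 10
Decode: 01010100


Decoding:
01 -> Y
01 -> Y
01 -> Y
00 -> X


Result: YYYX


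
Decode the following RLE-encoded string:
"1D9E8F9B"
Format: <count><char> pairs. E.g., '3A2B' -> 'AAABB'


Expanding each <count><char> pair:
  1D -> 'D'
  9E -> 'EEEEEEEEE'
  8F -> 'FFFFFFFF'
  9B -> 'BBBBBBBBB'

Decoded = DEEEEEEEEEFFFFFFFFBBBBBBBBB


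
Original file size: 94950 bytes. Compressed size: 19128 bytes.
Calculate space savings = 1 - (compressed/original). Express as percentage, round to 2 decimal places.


ratio = compressed/original = 19128/94950 = 0.201453
savings = 1 - ratio = 1 - 0.201453 = 0.798547
as a percentage: 0.798547 * 100 = 79.85%

Space savings = 1 - 19128/94950 = 79.85%


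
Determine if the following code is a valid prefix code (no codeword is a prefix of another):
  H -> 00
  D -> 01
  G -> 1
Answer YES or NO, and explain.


Checking each pair (does one codeword prefix another?):
  H='00' vs D='01': no prefix
  H='00' vs G='1': no prefix
  D='01' vs H='00': no prefix
  D='01' vs G='1': no prefix
  G='1' vs H='00': no prefix
  G='1' vs D='01': no prefix
No violation found over all pairs.

YES -- this is a valid prefix code. No codeword is a prefix of any other codeword.


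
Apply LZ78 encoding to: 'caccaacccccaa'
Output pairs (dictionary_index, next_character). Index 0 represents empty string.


LZ78 encoding steps:
Dictionary: {0: ''}
Step 1: w='' (idx 0), next='c' -> output (0, 'c'), add 'c' as idx 1
Step 2: w='' (idx 0), next='a' -> output (0, 'a'), add 'a' as idx 2
Step 3: w='c' (idx 1), next='c' -> output (1, 'c'), add 'cc' as idx 3
Step 4: w='a' (idx 2), next='a' -> output (2, 'a'), add 'aa' as idx 4
Step 5: w='cc' (idx 3), next='c' -> output (3, 'c'), add 'ccc' as idx 5
Step 6: w='cc' (idx 3), next='a' -> output (3, 'a'), add 'cca' as idx 6
Step 7: w='a' (idx 2), end of input -> output (2, '')


Encoded: [(0, 'c'), (0, 'a'), (1, 'c'), (2, 'a'), (3, 'c'), (3, 'a'), (2, '')]


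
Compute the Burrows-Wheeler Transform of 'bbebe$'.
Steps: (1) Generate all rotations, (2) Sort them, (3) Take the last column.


Rotations (sorted):
  0: $bbebe -> last char: e
  1: bbebe$ -> last char: $
  2: be$bbe -> last char: e
  3: bebe$b -> last char: b
  4: e$bbeb -> last char: b
  5: ebe$bb -> last char: b


BWT = e$ebbb


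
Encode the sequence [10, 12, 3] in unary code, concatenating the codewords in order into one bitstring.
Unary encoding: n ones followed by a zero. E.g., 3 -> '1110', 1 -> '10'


Encode each number as n ones followed by a terminating 0:
  10 -> 11111111110 (11 bits)
  12 -> 1111111111110 (13 bits)
  3 -> 1110 (4 bits)
Total length = 11 + 13 + 4 = 28 bits.

Unary([10, 12, 3]) = 1111111111011111111111101110 (28 bits)


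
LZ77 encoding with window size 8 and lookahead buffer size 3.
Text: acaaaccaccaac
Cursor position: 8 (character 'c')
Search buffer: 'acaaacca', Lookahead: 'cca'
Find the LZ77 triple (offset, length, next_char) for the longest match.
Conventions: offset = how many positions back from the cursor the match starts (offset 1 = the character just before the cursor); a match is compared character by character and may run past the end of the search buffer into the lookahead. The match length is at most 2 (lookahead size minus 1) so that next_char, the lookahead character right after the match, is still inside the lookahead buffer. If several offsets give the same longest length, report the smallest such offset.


Try each offset into the search buffer:
  offset=1 (pos 7, char 'a'): match length 0
  offset=2 (pos 6, char 'c'): match length 1
  offset=3 (pos 5, char 'c'): match length 2
  offset=4 (pos 4, char 'a'): match length 0
  offset=5 (pos 3, char 'a'): match length 0
  offset=6 (pos 2, char 'a'): match length 0
  offset=7 (pos 1, char 'c'): match length 1
  offset=8 (pos 0, char 'a'): match length 0
Longest match has length 2 at offset 3.
next_char = character at position 8 + 2 = 10 -> 'a'

Best match: offset=3, length=2 (matching 'cc' starting at position 5)
LZ77 triple: (3, 2, 'a')


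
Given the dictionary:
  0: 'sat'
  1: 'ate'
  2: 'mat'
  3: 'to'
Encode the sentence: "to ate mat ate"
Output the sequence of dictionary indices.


Look up each word in the dictionary:
  'to' -> 3
  'ate' -> 1
  'mat' -> 2
  'ate' -> 1

Encoded: [3, 1, 2, 1]


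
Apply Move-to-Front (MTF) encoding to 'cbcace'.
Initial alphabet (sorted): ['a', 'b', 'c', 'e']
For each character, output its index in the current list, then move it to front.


MTF encoding:
'c': index 2 in ['a', 'b', 'c', 'e'] -> ['c', 'a', 'b', 'e']
'b': index 2 in ['c', 'a', 'b', 'e'] -> ['b', 'c', 'a', 'e']
'c': index 1 in ['b', 'c', 'a', 'e'] -> ['c', 'b', 'a', 'e']
'a': index 2 in ['c', 'b', 'a', 'e'] -> ['a', 'c', 'b', 'e']
'c': index 1 in ['a', 'c', 'b', 'e'] -> ['c', 'a', 'b', 'e']
'e': index 3 in ['c', 'a', 'b', 'e'] -> ['e', 'c', 'a', 'b']


Output: [2, 2, 1, 2, 1, 3]


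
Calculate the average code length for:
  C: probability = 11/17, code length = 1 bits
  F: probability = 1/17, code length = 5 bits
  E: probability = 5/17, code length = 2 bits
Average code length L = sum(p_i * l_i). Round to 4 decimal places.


Weighted contributions p_i * l_i:
  C: (11/17) * 1 = 11/17
  F: (1/17) * 5 = 5/17
  E: (5/17) * 2 = 10/17
Sum = (11 + 5 + 10)/17 = 26/17

L = 26/17 = 1.5294 bits/symbol


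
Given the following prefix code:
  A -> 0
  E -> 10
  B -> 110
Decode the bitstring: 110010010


Decoding step by step:
Bits 110 -> B
Bits 0 -> A
Bits 10 -> E
Bits 0 -> A
Bits 10 -> E


Decoded message: BAEAE


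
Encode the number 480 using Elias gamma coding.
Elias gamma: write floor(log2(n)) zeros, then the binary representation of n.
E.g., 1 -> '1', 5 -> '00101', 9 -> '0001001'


num_bits = floor(log2(480)) + 1 = 9
leading_zeros = num_bits - 1 = 8
binary(480) = 111100000

Elias gamma(480) = '00000000' + '111100000' = 00000000111100000 (17 bits)


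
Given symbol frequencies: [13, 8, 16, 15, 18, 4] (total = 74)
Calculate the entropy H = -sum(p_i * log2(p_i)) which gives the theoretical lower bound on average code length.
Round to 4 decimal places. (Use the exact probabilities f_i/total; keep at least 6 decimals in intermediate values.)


Per-symbol terms -p_i * log2(p_i) with p_i = f_i/74:
  p = 13/74 = 0.175676: log2(p) = -2.509014, -p*log2(p) = 0.440773
  p = 8/74 = 0.108108: log2(p) = -3.209453, -p*log2(p) = 0.346968
  p = 16/74 = 0.216216: log2(p) = -2.209453, -p*log2(p) = 0.477720
  p = 15/74 = 0.202703: log2(p) = -2.302563, -p*log2(p) = 0.466736
  p = 18/74 = 0.243243: log2(p) = -2.039528, -p*log2(p) = 0.496101
  p = 4/74 = 0.054054: log2(p) = -4.209453, -p*log2(p) = 0.227538
H = 0.440773 + 0.346968 + 0.477720 + 0.466736 + 0.496101 + 0.227538 = 2.455836

H = 2.4558 bits/symbol


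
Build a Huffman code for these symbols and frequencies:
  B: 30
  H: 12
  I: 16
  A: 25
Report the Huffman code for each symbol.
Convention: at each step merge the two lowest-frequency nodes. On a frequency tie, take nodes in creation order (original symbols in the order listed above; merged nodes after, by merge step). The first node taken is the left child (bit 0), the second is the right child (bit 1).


Huffman tree construction:
Step 1: Merge H(12) + I(16) = 28
Step 2: Merge A(25) + (H+I)(28) = 53
Step 3: Merge B(30) + (A+(H+I))(53) = 83
Read each symbol's code off the tree from the root (left child = 0, right child = 1).

Codes:
  B: 0 (length 1)
  H: 110 (length 3)
  I: 111 (length 3)
  A: 10 (length 2)
Average code length: 164/83 = 1.9759 bits/symbol


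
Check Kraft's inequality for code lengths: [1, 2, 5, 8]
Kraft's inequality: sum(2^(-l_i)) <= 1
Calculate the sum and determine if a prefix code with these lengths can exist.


Sum = 2^(-1) + 2^(-2) + 2^(-5) + 2^(-8)
    = 0.5 + 0.25 + 0.03125 + 0.00390625
    = 201/256 = 0.78515625
Since 0.78515625 <= 1, Kraft's inequality IS satisfied.
A prefix code with these lengths CAN exist.

Kraft sum = 0.78515625. Satisfied.


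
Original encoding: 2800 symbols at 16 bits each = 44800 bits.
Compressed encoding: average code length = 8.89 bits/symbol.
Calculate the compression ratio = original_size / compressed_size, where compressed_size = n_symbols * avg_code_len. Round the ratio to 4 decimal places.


original_size = n_symbols * orig_bits = 2800 * 16 = 44800 bits
compressed_size = n_symbols * avg_code_len = 2800 * 8.89 = 24892.0 bits
ratio = original_size / compressed_size = 44800 / 24892.0 = 1.7998

Compression ratio = 1.7998


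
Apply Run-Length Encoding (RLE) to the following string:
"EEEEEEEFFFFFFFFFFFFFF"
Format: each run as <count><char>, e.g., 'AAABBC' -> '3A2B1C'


Scanning runs left to right:
  i=0: run of 'E' x 7 -> '7E'
  i=7: run of 'F' x 14 -> '14F'

RLE = 7E14F


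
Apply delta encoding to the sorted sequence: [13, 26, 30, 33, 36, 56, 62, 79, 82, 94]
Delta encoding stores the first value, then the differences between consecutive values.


First value: 13
Deltas:
  26 - 13 = 13
  30 - 26 = 4
  33 - 30 = 3
  36 - 33 = 3
  56 - 36 = 20
  62 - 56 = 6
  79 - 62 = 17
  82 - 79 = 3
  94 - 82 = 12


Delta encoded: [13, 13, 4, 3, 3, 20, 6, 17, 3, 12]


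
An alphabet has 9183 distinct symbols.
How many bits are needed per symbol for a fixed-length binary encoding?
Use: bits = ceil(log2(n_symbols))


log2(9183) = 13.1647
Bracket: 2^13 = 8192 < 9183 <= 2^14 = 16384
So ceil(log2(9183)) = 14

bits = ceil(log2(9183)) = ceil(13.1647) = 14 bits


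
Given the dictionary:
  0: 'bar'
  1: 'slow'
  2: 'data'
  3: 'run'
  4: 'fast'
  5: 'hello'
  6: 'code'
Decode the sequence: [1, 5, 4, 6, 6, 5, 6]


Look up each index in the dictionary:
  1 -> 'slow'
  5 -> 'hello'
  4 -> 'fast'
  6 -> 'code'
  6 -> 'code'
  5 -> 'hello'
  6 -> 'code'

Decoded: "slow hello fast code code hello code"


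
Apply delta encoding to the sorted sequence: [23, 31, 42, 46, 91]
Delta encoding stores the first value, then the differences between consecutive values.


First value: 23
Deltas:
  31 - 23 = 8
  42 - 31 = 11
  46 - 42 = 4
  91 - 46 = 45


Delta encoded: [23, 8, 11, 4, 45]


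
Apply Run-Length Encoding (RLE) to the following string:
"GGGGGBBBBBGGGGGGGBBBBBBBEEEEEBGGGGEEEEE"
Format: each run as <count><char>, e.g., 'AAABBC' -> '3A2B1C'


Scanning runs left to right:
  i=0: run of 'G' x 5 -> '5G'
  i=5: run of 'B' x 5 -> '5B'
  i=10: run of 'G' x 7 -> '7G'
  i=17: run of 'B' x 7 -> '7B'
  i=24: run of 'E' x 5 -> '5E'
  i=29: run of 'B' x 1 -> '1B'
  i=30: run of 'G' x 4 -> '4G'
  i=34: run of 'E' x 5 -> '5E'

RLE = 5G5B7G7B5E1B4G5E


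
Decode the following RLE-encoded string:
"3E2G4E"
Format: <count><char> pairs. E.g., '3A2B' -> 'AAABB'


Expanding each <count><char> pair:
  3E -> 'EEE'
  2G -> 'GG'
  4E -> 'EEEE'

Decoded = EEEGGEEEE


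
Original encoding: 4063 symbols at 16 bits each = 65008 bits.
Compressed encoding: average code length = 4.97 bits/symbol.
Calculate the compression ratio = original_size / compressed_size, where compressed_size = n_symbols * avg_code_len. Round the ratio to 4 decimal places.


original_size = n_symbols * orig_bits = 4063 * 16 = 65008 bits
compressed_size = n_symbols * avg_code_len = 4063 * 4.97 = 20193.11 bits
ratio = original_size / compressed_size = 65008 / 20193.11 = 3.2193

Compression ratio = 3.2193


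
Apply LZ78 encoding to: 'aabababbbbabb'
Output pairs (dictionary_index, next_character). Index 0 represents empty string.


LZ78 encoding steps:
Dictionary: {0: ''}
Step 1: w='' (idx 0), next='a' -> output (0, 'a'), add 'a' as idx 1
Step 2: w='a' (idx 1), next='b' -> output (1, 'b'), add 'ab' as idx 2
Step 3: w='ab' (idx 2), next='a' -> output (2, 'a'), add 'aba' as idx 3
Step 4: w='' (idx 0), next='b' -> output (0, 'b'), add 'b' as idx 4
Step 5: w='b' (idx 4), next='b' -> output (4, 'b'), add 'bb' as idx 5
Step 6: w='b' (idx 4), next='a' -> output (4, 'a'), add 'ba' as idx 6
Step 7: w='bb' (idx 5), end of input -> output (5, '')


Encoded: [(0, 'a'), (1, 'b'), (2, 'a'), (0, 'b'), (4, 'b'), (4, 'a'), (5, '')]


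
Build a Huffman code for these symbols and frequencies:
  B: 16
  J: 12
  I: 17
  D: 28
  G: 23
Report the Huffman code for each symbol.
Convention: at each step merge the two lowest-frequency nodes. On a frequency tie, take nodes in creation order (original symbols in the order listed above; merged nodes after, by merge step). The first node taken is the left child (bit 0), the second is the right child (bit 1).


Huffman tree construction:
Step 1: Merge J(12) + B(16) = 28
Step 2: Merge I(17) + G(23) = 40
Step 3: Merge D(28) + (J+B)(28) = 56
Step 4: Merge (I+G)(40) + (D+(J+B))(56) = 96
Read each symbol's code off the tree from the root (left child = 0, right child = 1).

Codes:
  B: 111 (length 3)
  J: 110 (length 3)
  I: 00 (length 2)
  D: 10 (length 2)
  G: 01 (length 2)
Average code length: 220/96 = 2.2917 bits/symbol


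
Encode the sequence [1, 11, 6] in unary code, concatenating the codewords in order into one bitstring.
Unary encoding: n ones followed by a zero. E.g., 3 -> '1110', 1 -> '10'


Encode each number as n ones followed by a terminating 0:
  1 -> 10 (2 bits)
  11 -> 111111111110 (12 bits)
  6 -> 1111110 (7 bits)
Total length = 2 + 12 + 7 = 21 bits.

Unary([1, 11, 6]) = 101111111111101111110 (21 bits)


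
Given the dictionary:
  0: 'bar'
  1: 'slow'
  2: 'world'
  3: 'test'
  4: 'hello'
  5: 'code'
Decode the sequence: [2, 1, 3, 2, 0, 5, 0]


Look up each index in the dictionary:
  2 -> 'world'
  1 -> 'slow'
  3 -> 'test'
  2 -> 'world'
  0 -> 'bar'
  5 -> 'code'
  0 -> 'bar'

Decoded: "world slow test world bar code bar"


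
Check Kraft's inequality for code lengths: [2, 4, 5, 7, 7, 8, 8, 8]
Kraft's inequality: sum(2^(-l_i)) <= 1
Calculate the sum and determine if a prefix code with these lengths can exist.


Sum = 2^(-2) + 2^(-4) + 2^(-5) + 2^(-7) + 2^(-7) + 2^(-8) + 2^(-8) + 2^(-8)
    = 0.25 + 0.0625 + 0.03125 + 0.0078125 + 0.0078125 + 0.00390625 + 0.00390625 + 0.00390625
    = 95/256 = 0.37109375
Since 0.37109375 <= 1, Kraft's inequality IS satisfied.
A prefix code with these lengths CAN exist.

Kraft sum = 0.37109375. Satisfied.


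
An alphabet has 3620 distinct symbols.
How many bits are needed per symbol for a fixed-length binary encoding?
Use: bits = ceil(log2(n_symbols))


log2(3620) = 11.8218
Bracket: 2^11 = 2048 < 3620 <= 2^12 = 4096
So ceil(log2(3620)) = 12

bits = ceil(log2(3620)) = ceil(11.8218) = 12 bits


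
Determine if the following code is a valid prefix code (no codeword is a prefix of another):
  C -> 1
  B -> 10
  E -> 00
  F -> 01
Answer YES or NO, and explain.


Checking each pair (does one codeword prefix another?):
  C='1' vs B='10': prefix -- VIOLATION

NO -- this is NOT a valid prefix code. C (1) is a prefix of B (10).


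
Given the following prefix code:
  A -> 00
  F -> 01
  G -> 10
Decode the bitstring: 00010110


Decoding step by step:
Bits 00 -> A
Bits 01 -> F
Bits 01 -> F
Bits 10 -> G


Decoded message: AFFG


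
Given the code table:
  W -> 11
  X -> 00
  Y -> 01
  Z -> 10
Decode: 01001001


Decoding:
01 -> Y
00 -> X
10 -> Z
01 -> Y


Result: YXZY


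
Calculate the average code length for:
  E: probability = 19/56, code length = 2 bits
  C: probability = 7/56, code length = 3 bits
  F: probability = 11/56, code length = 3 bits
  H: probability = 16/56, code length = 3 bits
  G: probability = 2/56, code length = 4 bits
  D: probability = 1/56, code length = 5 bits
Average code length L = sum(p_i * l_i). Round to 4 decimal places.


Weighted contributions p_i * l_i:
  E: (19/56) * 2 = 38/56
  C: (7/56) * 3 = 21/56
  F: (11/56) * 3 = 33/56
  H: (16/56) * 3 = 48/56
  G: (2/56) * 4 = 8/56
  D: (1/56) * 5 = 5/56
Sum = (38 + 21 + 33 + 48 + 8 + 5)/56 = 153/56

L = 153/56 = 2.7321 bits/symbol


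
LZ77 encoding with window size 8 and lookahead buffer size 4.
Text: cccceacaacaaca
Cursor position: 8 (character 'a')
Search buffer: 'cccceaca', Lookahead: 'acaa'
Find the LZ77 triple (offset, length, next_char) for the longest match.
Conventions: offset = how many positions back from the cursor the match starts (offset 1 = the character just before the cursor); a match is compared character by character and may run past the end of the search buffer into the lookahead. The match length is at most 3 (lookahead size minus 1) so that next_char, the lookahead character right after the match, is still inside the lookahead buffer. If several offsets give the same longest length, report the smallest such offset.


Try each offset into the search buffer:
  offset=1 (pos 7, char 'a'): match length 1
  offset=2 (pos 6, char 'c'): match length 0
  offset=3 (pos 5, char 'a'): match length 3
  offset=4 (pos 4, char 'e'): match length 0
  offset=5 (pos 3, char 'c'): match length 0
  offset=6 (pos 2, char 'c'): match length 0
  offset=7 (pos 1, char 'c'): match length 0
  offset=8 (pos 0, char 'c'): match length 0
Longest match has length 3 at offset 3.
next_char = character at position 8 + 3 = 11 -> 'a'

Best match: offset=3, length=3 (matching 'aca' starting at position 5)
LZ77 triple: (3, 3, 'a')


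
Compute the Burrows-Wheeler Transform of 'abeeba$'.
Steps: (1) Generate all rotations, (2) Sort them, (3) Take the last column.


Rotations (sorted):
  0: $abeeba -> last char: a
  1: a$abeeb -> last char: b
  2: abeeba$ -> last char: $
  3: ba$abee -> last char: e
  4: beeba$a -> last char: a
  5: eba$abe -> last char: e
  6: eeba$ab -> last char: b


BWT = ab$eaeb


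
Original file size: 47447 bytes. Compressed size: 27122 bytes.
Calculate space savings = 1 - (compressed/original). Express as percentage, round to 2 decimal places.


ratio = compressed/original = 27122/47447 = 0.571627
savings = 1 - ratio = 1 - 0.571627 = 0.428373
as a percentage: 0.428373 * 100 = 42.84%

Space savings = 1 - 27122/47447 = 42.84%


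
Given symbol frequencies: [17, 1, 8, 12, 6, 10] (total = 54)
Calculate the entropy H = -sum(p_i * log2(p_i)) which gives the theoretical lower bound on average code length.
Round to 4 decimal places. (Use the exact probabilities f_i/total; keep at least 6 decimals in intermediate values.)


Per-symbol terms -p_i * log2(p_i) with p_i = f_i/54:
  p = 17/54 = 0.314815: log2(p) = -1.667425, -p*log2(p) = 0.524930
  p = 1/54 = 0.018519: log2(p) = -5.754888, -p*log2(p) = 0.106572
  p = 8/54 = 0.148148: log2(p) = -2.754888, -p*log2(p) = 0.408131
  p = 12/54 = 0.222222: log2(p) = -2.169925, -p*log2(p) = 0.482206
  p = 6/54 = 0.111111: log2(p) = -3.169925, -p*log2(p) = 0.352214
  p = 10/54 = 0.185185: log2(p) = -2.432959, -p*log2(p) = 0.450548
H = 0.524930 + 0.106572 + 0.408131 + 0.482206 + 0.352214 + 0.450548 = 2.324601

H = 2.3246 bits/symbol


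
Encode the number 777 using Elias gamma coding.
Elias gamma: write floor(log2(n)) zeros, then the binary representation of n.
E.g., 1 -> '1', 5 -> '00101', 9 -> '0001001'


num_bits = floor(log2(777)) + 1 = 10
leading_zeros = num_bits - 1 = 9
binary(777) = 1100001001

Elias gamma(777) = '000000000' + '1100001001' = 0000000001100001001 (19 bits)


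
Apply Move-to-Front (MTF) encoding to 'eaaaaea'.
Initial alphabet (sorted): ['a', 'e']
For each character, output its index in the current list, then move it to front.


MTF encoding:
'e': index 1 in ['a', 'e'] -> ['e', 'a']
'a': index 1 in ['e', 'a'] -> ['a', 'e']
'a': index 0 in ['a', 'e'] -> ['a', 'e']
'a': index 0 in ['a', 'e'] -> ['a', 'e']
'a': index 0 in ['a', 'e'] -> ['a', 'e']
'e': index 1 in ['a', 'e'] -> ['e', 'a']
'a': index 1 in ['e', 'a'] -> ['a', 'e']


Output: [1, 1, 0, 0, 0, 1, 1]


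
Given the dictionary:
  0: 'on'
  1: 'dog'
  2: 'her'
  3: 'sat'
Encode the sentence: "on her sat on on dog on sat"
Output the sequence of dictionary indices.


Look up each word in the dictionary:
  'on' -> 0
  'her' -> 2
  'sat' -> 3
  'on' -> 0
  'on' -> 0
  'dog' -> 1
  'on' -> 0
  'sat' -> 3

Encoded: [0, 2, 3, 0, 0, 1, 0, 3]


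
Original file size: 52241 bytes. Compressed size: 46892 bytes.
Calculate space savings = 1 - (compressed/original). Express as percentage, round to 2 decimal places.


ratio = compressed/original = 46892/52241 = 0.897609
savings = 1 - ratio = 1 - 0.897609 = 0.102391
as a percentage: 0.102391 * 100 = 10.24%

Space savings = 1 - 46892/52241 = 10.24%


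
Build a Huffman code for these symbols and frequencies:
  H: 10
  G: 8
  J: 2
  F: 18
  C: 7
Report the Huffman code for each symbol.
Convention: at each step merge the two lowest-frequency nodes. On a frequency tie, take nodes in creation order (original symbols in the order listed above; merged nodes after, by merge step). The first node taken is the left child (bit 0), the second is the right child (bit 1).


Huffman tree construction:
Step 1: Merge J(2) + C(7) = 9
Step 2: Merge G(8) + (J+C)(9) = 17
Step 3: Merge H(10) + (G+(J+C))(17) = 27
Step 4: Merge F(18) + (H+(G+(J+C)))(27) = 45
Read each symbol's code off the tree from the root (left child = 0, right child = 1).

Codes:
  H: 10 (length 2)
  G: 110 (length 3)
  J: 1110 (length 4)
  F: 0 (length 1)
  C: 1111 (length 4)
Average code length: 98/45 = 2.1778 bits/symbol


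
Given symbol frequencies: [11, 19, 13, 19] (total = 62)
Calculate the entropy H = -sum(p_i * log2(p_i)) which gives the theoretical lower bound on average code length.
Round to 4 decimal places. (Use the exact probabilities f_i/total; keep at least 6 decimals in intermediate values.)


Per-symbol terms -p_i * log2(p_i) with p_i = f_i/62:
  p = 11/62 = 0.177419: log2(p) = -2.494765, -p*log2(p) = 0.442620
  p = 19/62 = 0.306452: log2(p) = -1.706269, -p*log2(p) = 0.522889
  p = 13/62 = 0.209677: log2(p) = -2.253757, -p*log2(p) = 0.472562
  p = 19/62 = 0.306452: log2(p) = -1.706269, -p*log2(p) = 0.522889
H = 0.442620 + 0.522889 + 0.472562 + 0.522889 = 1.960960

H = 1.961 bits/symbol


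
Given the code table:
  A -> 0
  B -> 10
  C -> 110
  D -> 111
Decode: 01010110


Decoding:
0 -> A
10 -> B
10 -> B
110 -> C


Result: ABBC


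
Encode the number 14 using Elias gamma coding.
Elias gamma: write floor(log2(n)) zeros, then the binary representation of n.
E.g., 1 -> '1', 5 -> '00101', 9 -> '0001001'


num_bits = floor(log2(14)) + 1 = 4
leading_zeros = num_bits - 1 = 3
binary(14) = 1110

Elias gamma(14) = '000' + '1110' = 0001110 (7 bits)


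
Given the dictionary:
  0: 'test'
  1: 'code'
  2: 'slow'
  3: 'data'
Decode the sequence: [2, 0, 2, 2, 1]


Look up each index in the dictionary:
  2 -> 'slow'
  0 -> 'test'
  2 -> 'slow'
  2 -> 'slow'
  1 -> 'code'

Decoded: "slow test slow slow code"


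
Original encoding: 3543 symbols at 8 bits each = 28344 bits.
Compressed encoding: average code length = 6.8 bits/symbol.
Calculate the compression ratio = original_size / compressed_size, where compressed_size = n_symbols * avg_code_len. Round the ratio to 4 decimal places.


original_size = n_symbols * orig_bits = 3543 * 8 = 28344 bits
compressed_size = n_symbols * avg_code_len = 3543 * 6.8 = 24092.4 bits
ratio = original_size / compressed_size = 28344 / 24092.4 = 1.1765

Compression ratio = 1.1765


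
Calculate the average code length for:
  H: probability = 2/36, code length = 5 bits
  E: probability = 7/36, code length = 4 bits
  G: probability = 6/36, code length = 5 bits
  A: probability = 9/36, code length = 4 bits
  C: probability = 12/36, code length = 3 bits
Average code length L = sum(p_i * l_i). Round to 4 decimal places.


Weighted contributions p_i * l_i:
  H: (2/36) * 5 = 10/36
  E: (7/36) * 4 = 28/36
  G: (6/36) * 5 = 30/36
  A: (9/36) * 4 = 36/36
  C: (12/36) * 3 = 36/36
Sum = (10 + 28 + 30 + 36 + 36)/36 = 140/36

L = 140/36 = 3.8889 bits/symbol


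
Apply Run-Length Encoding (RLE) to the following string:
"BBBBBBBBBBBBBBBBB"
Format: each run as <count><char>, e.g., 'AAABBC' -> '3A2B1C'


Scanning runs left to right:
  i=0: run of 'B' x 17 -> '17B'

RLE = 17B


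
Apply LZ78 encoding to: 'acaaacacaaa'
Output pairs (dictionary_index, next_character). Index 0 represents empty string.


LZ78 encoding steps:
Dictionary: {0: ''}
Step 1: w='' (idx 0), next='a' -> output (0, 'a'), add 'a' as idx 1
Step 2: w='' (idx 0), next='c' -> output (0, 'c'), add 'c' as idx 2
Step 3: w='a' (idx 1), next='a' -> output (1, 'a'), add 'aa' as idx 3
Step 4: w='a' (idx 1), next='c' -> output (1, 'c'), add 'ac' as idx 4
Step 5: w='ac' (idx 4), next='a' -> output (4, 'a'), add 'aca' as idx 5
Step 6: w='aa' (idx 3), end of input -> output (3, '')


Encoded: [(0, 'a'), (0, 'c'), (1, 'a'), (1, 'c'), (4, 'a'), (3, '')]


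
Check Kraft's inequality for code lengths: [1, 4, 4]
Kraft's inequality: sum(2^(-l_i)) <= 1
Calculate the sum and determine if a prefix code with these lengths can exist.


Sum = 2^(-1) + 2^(-4) + 2^(-4)
    = 0.5 + 0.0625 + 0.0625
    = 10/16 = 0.625
Since 0.625 <= 1, Kraft's inequality IS satisfied.
A prefix code with these lengths CAN exist.

Kraft sum = 0.625. Satisfied.


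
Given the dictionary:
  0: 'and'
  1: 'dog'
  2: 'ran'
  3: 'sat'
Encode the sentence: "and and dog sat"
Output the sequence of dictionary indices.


Look up each word in the dictionary:
  'and' -> 0
  'and' -> 0
  'dog' -> 1
  'sat' -> 3

Encoded: [0, 0, 1, 3]


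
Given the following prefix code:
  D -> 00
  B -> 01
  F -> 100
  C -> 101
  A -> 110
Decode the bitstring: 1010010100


Decoding step by step:
Bits 101 -> C
Bits 00 -> D
Bits 101 -> C
Bits 00 -> D


Decoded message: CDCD


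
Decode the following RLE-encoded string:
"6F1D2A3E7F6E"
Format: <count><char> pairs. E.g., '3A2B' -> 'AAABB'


Expanding each <count><char> pair:
  6F -> 'FFFFFF'
  1D -> 'D'
  2A -> 'AA'
  3E -> 'EEE'
  7F -> 'FFFFFFF'
  6E -> 'EEEEEE'

Decoded = FFFFFFDAAEEEFFFFFFFEEEEEE


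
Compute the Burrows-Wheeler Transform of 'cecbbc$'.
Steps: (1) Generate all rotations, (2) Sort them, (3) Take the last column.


Rotations (sorted):
  0: $cecbbc -> last char: c
  1: bbc$cec -> last char: c
  2: bc$cecb -> last char: b
  3: c$cecbb -> last char: b
  4: cbbc$ce -> last char: e
  5: cecbbc$ -> last char: $
  6: ecbbc$c -> last char: c


BWT = ccbbe$c


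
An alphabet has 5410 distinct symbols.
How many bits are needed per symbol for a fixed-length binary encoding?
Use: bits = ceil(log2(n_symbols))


log2(5410) = 12.4014
Bracket: 2^12 = 4096 < 5410 <= 2^13 = 8192
So ceil(log2(5410)) = 13

bits = ceil(log2(5410)) = ceil(12.4014) = 13 bits


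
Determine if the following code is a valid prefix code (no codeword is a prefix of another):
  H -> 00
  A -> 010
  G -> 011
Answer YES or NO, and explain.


Checking each pair (does one codeword prefix another?):
  H='00' vs A='010': no prefix
  H='00' vs G='011': no prefix
  A='010' vs H='00': no prefix
  A='010' vs G='011': no prefix
  G='011' vs H='00': no prefix
  G='011' vs A='010': no prefix
No violation found over all pairs.

YES -- this is a valid prefix code. No codeword is a prefix of any other codeword.


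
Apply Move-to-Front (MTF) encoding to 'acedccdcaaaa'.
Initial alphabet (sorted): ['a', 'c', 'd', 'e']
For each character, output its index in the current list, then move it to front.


MTF encoding:
'a': index 0 in ['a', 'c', 'd', 'e'] -> ['a', 'c', 'd', 'e']
'c': index 1 in ['a', 'c', 'd', 'e'] -> ['c', 'a', 'd', 'e']
'e': index 3 in ['c', 'a', 'd', 'e'] -> ['e', 'c', 'a', 'd']
'd': index 3 in ['e', 'c', 'a', 'd'] -> ['d', 'e', 'c', 'a']
'c': index 2 in ['d', 'e', 'c', 'a'] -> ['c', 'd', 'e', 'a']
'c': index 0 in ['c', 'd', 'e', 'a'] -> ['c', 'd', 'e', 'a']
'd': index 1 in ['c', 'd', 'e', 'a'] -> ['d', 'c', 'e', 'a']
'c': index 1 in ['d', 'c', 'e', 'a'] -> ['c', 'd', 'e', 'a']
'a': index 3 in ['c', 'd', 'e', 'a'] -> ['a', 'c', 'd', 'e']
'a': index 0 in ['a', 'c', 'd', 'e'] -> ['a', 'c', 'd', 'e']
'a': index 0 in ['a', 'c', 'd', 'e'] -> ['a', 'c', 'd', 'e']
'a': index 0 in ['a', 'c', 'd', 'e'] -> ['a', 'c', 'd', 'e']


Output: [0, 1, 3, 3, 2, 0, 1, 1, 3, 0, 0, 0]


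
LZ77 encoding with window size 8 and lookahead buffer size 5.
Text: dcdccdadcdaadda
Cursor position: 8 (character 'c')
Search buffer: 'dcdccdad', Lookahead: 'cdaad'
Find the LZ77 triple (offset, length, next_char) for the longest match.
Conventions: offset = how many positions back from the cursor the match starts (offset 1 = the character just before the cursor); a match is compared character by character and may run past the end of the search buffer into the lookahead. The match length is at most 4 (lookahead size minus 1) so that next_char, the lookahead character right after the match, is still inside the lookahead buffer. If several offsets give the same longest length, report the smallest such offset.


Try each offset into the search buffer:
  offset=1 (pos 7, char 'd'): match length 0
  offset=2 (pos 6, char 'a'): match length 0
  offset=3 (pos 5, char 'd'): match length 0
  offset=4 (pos 4, char 'c'): match length 3
  offset=5 (pos 3, char 'c'): match length 1
  offset=6 (pos 2, char 'd'): match length 0
  offset=7 (pos 1, char 'c'): match length 2
  offset=8 (pos 0, char 'd'): match length 0
Longest match has length 3 at offset 4.
next_char = character at position 8 + 3 = 11 -> 'a'

Best match: offset=4, length=3 (matching 'cda' starting at position 4)
LZ77 triple: (4, 3, 'a')


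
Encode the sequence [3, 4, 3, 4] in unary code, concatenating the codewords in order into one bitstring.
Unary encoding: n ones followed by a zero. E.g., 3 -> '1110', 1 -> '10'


Encode each number as n ones followed by a terminating 0:
  3 -> 1110 (4 bits)
  4 -> 11110 (5 bits)
  3 -> 1110 (4 bits)
  4 -> 11110 (5 bits)
Total length = 4 + 5 + 4 + 5 = 18 bits.

Unary([3, 4, 3, 4]) = 111011110111011110 (18 bits)


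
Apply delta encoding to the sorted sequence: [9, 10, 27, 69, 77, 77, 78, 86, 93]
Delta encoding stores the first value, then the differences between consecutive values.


First value: 9
Deltas:
  10 - 9 = 1
  27 - 10 = 17
  69 - 27 = 42
  77 - 69 = 8
  77 - 77 = 0
  78 - 77 = 1
  86 - 78 = 8
  93 - 86 = 7


Delta encoded: [9, 1, 17, 42, 8, 0, 1, 8, 7]
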